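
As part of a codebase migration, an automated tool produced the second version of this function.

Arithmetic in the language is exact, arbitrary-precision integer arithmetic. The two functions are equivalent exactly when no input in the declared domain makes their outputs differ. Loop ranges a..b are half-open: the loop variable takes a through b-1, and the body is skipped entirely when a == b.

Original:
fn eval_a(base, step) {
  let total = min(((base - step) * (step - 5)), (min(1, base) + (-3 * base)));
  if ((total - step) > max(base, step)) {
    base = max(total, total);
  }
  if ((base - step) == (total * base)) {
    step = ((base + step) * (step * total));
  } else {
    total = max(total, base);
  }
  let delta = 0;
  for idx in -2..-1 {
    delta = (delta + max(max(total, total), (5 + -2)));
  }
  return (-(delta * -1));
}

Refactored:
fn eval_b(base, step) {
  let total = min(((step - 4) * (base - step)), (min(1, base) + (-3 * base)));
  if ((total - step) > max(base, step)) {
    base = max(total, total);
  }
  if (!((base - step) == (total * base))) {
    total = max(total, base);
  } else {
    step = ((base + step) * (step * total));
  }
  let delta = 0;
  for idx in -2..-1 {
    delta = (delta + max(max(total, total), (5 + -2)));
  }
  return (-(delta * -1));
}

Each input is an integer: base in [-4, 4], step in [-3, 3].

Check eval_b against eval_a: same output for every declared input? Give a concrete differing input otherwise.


There is a counterexample at base=-4, step=-3: 8 on one side, 7 on the other.
eval_a: total = 8; ((total - step) > max(base, step)) -> true; base = 8; ((base - step) == (total * base)) -> false; total = 8; delta = 0; [idx=-2]; delta = 8; return 8
eval_b: total = 7; ((total - step) > max(base, step)) -> true; base = 7; (!((base - step) == (total * base))) -> true; total = 7; delta = 0; [idx=-2]; delta = 7; return 7
verdict: not equivalent; witness: base=-4, step=-3


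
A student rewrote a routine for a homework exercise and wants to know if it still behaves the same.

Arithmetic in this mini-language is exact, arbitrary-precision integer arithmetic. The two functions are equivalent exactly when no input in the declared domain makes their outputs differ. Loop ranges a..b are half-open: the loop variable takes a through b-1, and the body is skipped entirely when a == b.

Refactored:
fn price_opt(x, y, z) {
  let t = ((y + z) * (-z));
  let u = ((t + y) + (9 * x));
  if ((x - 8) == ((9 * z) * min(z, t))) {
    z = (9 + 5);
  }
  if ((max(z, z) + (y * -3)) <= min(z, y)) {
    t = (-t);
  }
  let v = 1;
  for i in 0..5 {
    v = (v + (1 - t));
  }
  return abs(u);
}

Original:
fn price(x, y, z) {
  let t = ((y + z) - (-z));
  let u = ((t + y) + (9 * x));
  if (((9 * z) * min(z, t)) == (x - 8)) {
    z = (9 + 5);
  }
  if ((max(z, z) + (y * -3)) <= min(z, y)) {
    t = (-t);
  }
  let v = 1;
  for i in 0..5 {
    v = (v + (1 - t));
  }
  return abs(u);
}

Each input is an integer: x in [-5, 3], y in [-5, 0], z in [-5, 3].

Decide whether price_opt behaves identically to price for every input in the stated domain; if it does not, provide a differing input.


The rewrite breaks on x=-5, y=-5, z=-5, where the results are 65 and 100.
price: t = -15; u = -65; (((9 * z) * min(z, t)) == (x - 8)) -> false; ((max(z, z) + (y * -3)) <= min(z, y)) -> false; v = 1; [i=0]; v = 17; [i=1]; v = 33; [i=2]; v = 49; [i=3]; v = 65; [i=4]; v = 81; return 65
price_opt: t = -50; u = -100; ((x - 8) == ((9 * z) * min(z, t))) -> false; ((max(z, z) + (y * -3)) <= min(z, y)) -> false; v = 1; [i=0]; v = 52; [i=1]; v = 103; [i=2]; v = 154; [i=3]; v = 205; [i=4]; v = 256; return 100
verdict: not equivalent; witness: x=-5, y=-5, z=-5


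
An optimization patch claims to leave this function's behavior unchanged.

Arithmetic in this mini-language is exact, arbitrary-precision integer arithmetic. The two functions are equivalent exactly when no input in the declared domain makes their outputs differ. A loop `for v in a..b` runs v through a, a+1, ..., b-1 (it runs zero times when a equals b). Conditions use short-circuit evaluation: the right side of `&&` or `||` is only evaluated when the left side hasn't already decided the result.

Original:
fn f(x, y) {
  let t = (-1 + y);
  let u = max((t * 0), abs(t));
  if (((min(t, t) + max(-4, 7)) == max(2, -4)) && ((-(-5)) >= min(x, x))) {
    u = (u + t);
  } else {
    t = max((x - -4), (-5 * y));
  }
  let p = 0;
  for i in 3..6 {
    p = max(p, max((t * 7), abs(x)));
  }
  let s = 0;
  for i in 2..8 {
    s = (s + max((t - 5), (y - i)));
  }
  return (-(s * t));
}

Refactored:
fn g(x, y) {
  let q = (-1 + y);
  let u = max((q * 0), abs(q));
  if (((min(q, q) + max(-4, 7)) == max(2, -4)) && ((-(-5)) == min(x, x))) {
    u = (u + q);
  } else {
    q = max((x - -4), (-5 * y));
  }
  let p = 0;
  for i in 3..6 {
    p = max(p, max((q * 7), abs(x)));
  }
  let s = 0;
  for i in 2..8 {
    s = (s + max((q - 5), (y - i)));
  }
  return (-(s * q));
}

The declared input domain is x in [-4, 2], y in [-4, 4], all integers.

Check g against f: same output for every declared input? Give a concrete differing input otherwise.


Run the pair on x=-4, y=-4.
f: t := -5 | u := 5 | (((min(t, t) + max(-4, 7)) == max(2, -4)) && ((-(-5)) >= min(x, x))): true | u := 0 | p := 0 | iter i=3: | p := 4 | iter i=4: | p := 4 | iter i=5: | p := 4 | s := 0 | iter i=2: | s := -6 | iter i=3: | s := -13 | iter i=4: | s := -21 | iter i=5: | s := -30 | iter i=6: | s := -40 | iter i=7: | s := -50 | result -250
g: q := -5 | u := 5 | (((min(q, q) + max(-4, 7)) == max(2, -4)) && ((-(-5)) == min(x, x))): false | q := 20 | p := 0 | iter i=3: | p := 140 | iter i=4: | p := 140 | iter i=5: | p := 140 | s := 0 | iter i=2: | s := 15 | iter i=3: | s := 30 | iter i=4: | s := 45 | iter i=5: | s := 60 | iter i=6: | s := 75 | iter i=7: | s := 90 | result -1800
-250 and -1800 differ, so these are not the same function on this domain.
verdict: not equivalent; witness: x=-4, y=-4


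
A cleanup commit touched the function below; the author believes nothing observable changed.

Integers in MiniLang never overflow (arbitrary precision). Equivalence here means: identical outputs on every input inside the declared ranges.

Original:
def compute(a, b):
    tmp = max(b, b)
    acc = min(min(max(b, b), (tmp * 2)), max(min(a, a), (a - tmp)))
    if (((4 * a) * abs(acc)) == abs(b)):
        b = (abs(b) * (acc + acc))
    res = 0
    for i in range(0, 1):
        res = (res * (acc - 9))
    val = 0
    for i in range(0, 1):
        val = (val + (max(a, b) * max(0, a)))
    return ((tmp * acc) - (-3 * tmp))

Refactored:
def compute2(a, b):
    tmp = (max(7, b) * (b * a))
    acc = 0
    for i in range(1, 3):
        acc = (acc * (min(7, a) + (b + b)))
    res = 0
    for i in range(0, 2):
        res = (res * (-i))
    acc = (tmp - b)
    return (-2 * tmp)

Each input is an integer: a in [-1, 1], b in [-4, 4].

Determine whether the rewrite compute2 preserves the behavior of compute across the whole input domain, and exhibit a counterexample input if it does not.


There is a counterexample at a=-1, b=-4: 20 on one side, -56 on the other.
compute: tmp=-4, then acc=-8, then (((4 * a) * abs(acc)) == abs(b)) is false, then res=0, then (i=0), then res=0, then val=0, then (i=0), then val=0, then returns 20
compute2: tmp=28, then acc=0, then (i=1), then acc=0, then (i=2), then acc=0, then res=0, then (i=0), then res=0, then (i=1), then res=0, then acc=32, then returns -56
verdict: not equivalent; witness: a=-1, b=-4


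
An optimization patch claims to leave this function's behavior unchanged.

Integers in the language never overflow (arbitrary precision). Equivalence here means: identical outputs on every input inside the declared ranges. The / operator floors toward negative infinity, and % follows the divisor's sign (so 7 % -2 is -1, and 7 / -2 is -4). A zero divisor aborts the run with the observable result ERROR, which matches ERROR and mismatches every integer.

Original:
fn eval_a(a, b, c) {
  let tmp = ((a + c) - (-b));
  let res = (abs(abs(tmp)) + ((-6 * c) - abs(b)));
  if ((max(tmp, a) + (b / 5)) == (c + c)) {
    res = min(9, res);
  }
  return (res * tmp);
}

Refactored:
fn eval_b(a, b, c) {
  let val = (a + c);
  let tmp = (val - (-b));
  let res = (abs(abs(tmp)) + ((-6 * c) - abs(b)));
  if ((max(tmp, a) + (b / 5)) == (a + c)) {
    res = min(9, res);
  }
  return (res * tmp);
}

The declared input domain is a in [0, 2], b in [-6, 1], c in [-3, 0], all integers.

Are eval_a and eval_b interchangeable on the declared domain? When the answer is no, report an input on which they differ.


There is a counterexample at a=0, b=-6, c=-2: -112 on one side, -72 on the other.
eval_a: tmp=-8, then res=14, then ((max(tmp, a) + (b / 5)) == (c + c)) is false, then returns -112
eval_b: val=-2, then tmp=-8, then res=14, then ((max(tmp, a) + (b / 5)) == (a + c)) is true, then res=9, then returns -72
verdict: not equivalent; witness: a=0, b=-6, c=-2


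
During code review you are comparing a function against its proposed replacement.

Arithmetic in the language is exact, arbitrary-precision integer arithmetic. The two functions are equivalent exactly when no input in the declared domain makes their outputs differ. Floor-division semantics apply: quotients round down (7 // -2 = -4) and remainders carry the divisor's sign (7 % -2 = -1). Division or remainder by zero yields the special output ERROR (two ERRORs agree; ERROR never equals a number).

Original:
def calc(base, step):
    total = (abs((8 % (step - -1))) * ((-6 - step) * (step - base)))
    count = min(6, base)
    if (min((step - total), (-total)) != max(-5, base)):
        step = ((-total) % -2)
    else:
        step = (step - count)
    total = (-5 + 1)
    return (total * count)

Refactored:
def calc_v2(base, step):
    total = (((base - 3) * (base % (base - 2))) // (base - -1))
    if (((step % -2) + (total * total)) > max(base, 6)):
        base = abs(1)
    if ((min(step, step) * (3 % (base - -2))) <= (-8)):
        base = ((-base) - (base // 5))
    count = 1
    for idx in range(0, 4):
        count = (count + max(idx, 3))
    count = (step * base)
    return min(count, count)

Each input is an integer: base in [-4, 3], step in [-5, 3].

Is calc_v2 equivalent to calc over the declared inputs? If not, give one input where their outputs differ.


At base=-4, step=-5: calc gives 16, calc_v2 gives -5.
verdict: not equivalent; witness: base=-4, step=-5


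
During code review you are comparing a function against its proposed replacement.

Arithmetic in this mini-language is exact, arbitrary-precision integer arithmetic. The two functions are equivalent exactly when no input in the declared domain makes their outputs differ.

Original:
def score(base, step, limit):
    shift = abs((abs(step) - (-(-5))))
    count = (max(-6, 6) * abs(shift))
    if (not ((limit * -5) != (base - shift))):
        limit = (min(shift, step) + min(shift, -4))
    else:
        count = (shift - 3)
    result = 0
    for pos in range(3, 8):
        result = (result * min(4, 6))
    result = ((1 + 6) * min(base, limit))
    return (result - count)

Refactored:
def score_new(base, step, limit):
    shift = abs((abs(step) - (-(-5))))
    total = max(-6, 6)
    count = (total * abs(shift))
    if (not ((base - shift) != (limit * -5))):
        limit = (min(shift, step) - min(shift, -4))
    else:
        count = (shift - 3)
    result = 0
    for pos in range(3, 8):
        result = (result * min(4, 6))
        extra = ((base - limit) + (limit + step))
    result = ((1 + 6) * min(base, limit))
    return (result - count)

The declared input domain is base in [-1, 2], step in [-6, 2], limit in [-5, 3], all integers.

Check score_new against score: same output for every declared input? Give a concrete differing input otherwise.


There is a counterexample at base=-1, step=-1, limit=1: -59 on one side, -31 on the other.
score: shift = 4; count = 24; (not ((limit * -5) != (base - shift))) -> true; limit = -5; result = 0; [pos=3]; result = 0; [pos=4]; result = 0; [pos=5]; result = 0; [pos=6]; result = 0; [pos=7]; result = 0; result = -35; return -59
score_new: shift = 4; total = 6; count = 24; (not ((base - shift) != (limit * -5))) -> true; limit = 3; result = 0; [pos=3]; result = 0; extra = -2; [pos=4]; result = 0; extra = -2; [pos=5]; result = 0; extra = -2; [pos=6]; result = 0; extra = -2; [pos=7]; result = 0; extra = -2; result = -7; return -31
verdict: not equivalent; witness: base=-1, step=-1, limit=1


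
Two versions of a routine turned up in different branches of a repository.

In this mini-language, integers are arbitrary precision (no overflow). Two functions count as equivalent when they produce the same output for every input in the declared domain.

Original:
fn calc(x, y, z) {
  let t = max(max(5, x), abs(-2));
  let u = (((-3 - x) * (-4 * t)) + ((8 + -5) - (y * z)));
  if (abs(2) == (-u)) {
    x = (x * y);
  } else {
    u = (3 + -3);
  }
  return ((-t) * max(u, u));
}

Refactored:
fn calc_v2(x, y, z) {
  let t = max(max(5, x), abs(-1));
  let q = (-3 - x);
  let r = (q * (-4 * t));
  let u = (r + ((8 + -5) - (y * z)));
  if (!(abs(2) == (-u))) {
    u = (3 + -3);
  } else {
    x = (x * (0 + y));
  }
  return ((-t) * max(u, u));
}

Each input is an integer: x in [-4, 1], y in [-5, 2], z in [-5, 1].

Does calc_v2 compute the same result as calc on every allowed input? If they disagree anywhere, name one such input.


Equivalent. Although `-2` became `-1`, no input in the stated domain can expose it.
Every one of the 336 inputs gives matching results.
As a probe, take x=0, y=1, z=-4: calc runs t := 5 | u := 67 | (abs(2) == (-u)): false | u := 0 | result 0; calc_v2 runs t := 5 | q := -3 | r := 60 | u := 67 | (!(abs(2) == (-u))): true | u := 0 | result 0; both end at 0.
verdict: equivalent


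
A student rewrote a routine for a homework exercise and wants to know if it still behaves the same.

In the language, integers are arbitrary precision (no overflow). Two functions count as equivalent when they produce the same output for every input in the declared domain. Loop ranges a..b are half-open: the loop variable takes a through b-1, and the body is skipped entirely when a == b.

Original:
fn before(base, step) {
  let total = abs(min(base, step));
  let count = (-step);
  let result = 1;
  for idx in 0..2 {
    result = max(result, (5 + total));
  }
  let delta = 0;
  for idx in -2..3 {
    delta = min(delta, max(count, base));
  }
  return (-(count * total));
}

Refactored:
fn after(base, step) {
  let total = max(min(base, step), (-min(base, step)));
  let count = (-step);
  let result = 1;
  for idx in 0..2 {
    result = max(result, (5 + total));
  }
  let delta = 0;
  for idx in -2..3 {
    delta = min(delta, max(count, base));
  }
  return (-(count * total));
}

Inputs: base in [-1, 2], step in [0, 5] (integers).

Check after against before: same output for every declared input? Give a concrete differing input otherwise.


The two versions differ — the changes include min/max/abs usage differs.
As a probe, take base=2, step=2: before runs total := 2 | count := -2 | result := 1 | iter idx=0: | result := 7 | iter idx=1: | result := 7 | delta := 0 | iter idx=-2: | delta := 0 | iter idx=-1: | delta := 0 | iter idx=0: | delta := 0 | iter idx=1: | delta := 0 | iter idx=2: | delta := 0 | result 4; after runs total := 2 | count := -2 | result := 1 | iter idx=0: | result := 7 | iter idx=1: | result := 7 | delta := 0 | iter idx=-2: | delta := 0 | iter idx=-1: | delta := 0 | iter idx=0: | delta := 0 | iter idx=1: | delta := 0 | iter idx=2: | delta := 0 | result 4; both end at 4.
Sweeping the whole domain (24 inputs) finds no disagreement.
verdict: equivalent


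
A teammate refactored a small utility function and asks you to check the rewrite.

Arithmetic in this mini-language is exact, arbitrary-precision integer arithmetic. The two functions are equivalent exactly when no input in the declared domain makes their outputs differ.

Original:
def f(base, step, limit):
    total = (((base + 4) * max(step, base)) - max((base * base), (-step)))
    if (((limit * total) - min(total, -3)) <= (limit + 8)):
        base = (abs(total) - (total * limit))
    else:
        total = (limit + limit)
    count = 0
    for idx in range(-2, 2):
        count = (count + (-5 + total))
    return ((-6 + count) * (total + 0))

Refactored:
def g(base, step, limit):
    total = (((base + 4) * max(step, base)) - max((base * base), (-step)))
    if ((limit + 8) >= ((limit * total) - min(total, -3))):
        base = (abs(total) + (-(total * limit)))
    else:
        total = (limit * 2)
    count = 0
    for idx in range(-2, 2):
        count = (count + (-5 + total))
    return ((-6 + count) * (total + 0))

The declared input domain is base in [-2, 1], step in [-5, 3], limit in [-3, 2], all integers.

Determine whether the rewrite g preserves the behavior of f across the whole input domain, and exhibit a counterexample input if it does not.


Equivalent — the differences include arithmetic usage differs, and comparison usage differs, and constant usage differs, yet no declared input distinguishes the two.
One worked example (base=0, step=-5, limit=-3) — f: total = -5; (((limit * total) - min(total, -3)) <= (limit + 8)) -> false; total = -6; count = 0; [idx=-2]; count = -11; [idx=-1]; count = -22; [idx=0]; count = -33; [idx=1]; count = -44; return 300; g: total = -5; ((limit + 8) >= ((limit * total) - min(total, -3))) -> false; total = -6; count = 0; [idx=-2]; count = -11; [idx=-1]; count = -22; [idx=0]; count = -33; [idx=1]; count = -44; return 300; agreement on 300.
Sweeping the whole domain (216 inputs) finds no disagreement.
verdict: equivalent


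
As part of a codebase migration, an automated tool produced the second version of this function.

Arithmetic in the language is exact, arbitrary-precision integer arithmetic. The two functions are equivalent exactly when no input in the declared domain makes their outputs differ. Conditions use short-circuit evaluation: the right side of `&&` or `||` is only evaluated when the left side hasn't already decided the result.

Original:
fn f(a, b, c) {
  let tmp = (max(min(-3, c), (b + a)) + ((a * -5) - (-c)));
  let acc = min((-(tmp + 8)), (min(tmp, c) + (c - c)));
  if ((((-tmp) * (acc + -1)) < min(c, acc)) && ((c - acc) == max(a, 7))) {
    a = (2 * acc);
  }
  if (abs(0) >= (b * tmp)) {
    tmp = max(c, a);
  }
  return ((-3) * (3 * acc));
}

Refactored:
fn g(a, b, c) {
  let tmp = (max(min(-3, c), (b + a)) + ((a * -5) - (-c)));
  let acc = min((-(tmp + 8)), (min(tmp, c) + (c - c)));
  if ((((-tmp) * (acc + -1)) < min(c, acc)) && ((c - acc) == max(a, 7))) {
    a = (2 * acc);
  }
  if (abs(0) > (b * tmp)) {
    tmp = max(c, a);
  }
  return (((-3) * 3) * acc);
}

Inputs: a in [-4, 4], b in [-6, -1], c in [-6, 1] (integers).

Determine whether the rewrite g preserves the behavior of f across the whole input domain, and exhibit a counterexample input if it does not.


Equivalent. The suspicious edit (`(abs(0) >= (b * tmp))` became `(abs(0) > (b * tmp))`) never changes the result for any input inside the declared domain.
Across all 432 domain points the two functions coincide.
One worked example (a=1, b=-6, c=0) — f: tmp=-8, then acc=-8, then ((((-tmp) * (acc + -1)) < min(c, acc)) && ((c - acc) == max(a, 7))) is false, then (abs(0) >= (b * tmp)) is false, then returns 72; g: tmp=-8, then acc=-8, then ((((-tmp) * (acc + -1)) < min(c, acc)) && ((c - acc) == max(a, 7))) is false, then (abs(0) > (b * tmp)) is false, then returns 72; agreement on 72.
verdict: equivalent


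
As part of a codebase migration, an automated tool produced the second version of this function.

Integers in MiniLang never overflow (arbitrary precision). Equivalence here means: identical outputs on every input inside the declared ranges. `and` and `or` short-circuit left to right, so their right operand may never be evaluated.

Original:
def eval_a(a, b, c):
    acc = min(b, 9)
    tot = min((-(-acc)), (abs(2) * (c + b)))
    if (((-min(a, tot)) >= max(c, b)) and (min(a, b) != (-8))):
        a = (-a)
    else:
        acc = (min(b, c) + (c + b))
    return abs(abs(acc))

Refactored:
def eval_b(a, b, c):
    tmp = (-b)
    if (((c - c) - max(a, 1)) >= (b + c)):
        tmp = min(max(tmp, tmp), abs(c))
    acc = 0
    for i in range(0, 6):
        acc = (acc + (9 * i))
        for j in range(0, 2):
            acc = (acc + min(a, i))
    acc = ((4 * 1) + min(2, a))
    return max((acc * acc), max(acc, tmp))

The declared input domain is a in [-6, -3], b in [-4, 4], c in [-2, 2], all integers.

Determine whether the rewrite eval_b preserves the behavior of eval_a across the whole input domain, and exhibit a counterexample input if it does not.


Input a=-6, b=-3, c=-2: 3 from eval_a versus 4 from eval_b.
verdict: not equivalent; witness: a=-6, b=-3, c=-2


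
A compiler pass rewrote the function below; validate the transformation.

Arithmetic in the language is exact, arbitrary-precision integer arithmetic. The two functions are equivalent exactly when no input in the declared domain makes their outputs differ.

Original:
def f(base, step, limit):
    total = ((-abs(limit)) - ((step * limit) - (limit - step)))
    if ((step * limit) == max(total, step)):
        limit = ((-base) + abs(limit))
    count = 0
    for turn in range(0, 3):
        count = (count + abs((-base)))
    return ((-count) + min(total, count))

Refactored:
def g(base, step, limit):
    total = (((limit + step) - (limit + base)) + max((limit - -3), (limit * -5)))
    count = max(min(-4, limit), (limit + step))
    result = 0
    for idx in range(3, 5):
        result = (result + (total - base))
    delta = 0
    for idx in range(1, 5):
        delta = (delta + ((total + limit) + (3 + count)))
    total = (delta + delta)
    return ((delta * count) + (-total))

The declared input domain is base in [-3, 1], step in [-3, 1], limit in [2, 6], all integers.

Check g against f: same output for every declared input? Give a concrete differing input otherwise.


The rewrite breaks on base=-3, step=-3, limit=2, where the results are 0 and -108.
f: total=9, then ((step * limit) == max(total, step)) is false, then count=0, then (turn=0), then count=3, then (turn=1), then count=6, then (turn=2), then count=9, then returns 0
g: total=5, then count=-1, then result=0, then (idx=3), then result=8, then (idx=4), then result=16, then delta=0, then (idx=1), then delta=9, then (idx=2), then delta=18, then (idx=3), then delta=27, then (idx=4), then delta=36, then total=72, then returns -108
verdict: not equivalent; witness: base=-3, step=-3, limit=2


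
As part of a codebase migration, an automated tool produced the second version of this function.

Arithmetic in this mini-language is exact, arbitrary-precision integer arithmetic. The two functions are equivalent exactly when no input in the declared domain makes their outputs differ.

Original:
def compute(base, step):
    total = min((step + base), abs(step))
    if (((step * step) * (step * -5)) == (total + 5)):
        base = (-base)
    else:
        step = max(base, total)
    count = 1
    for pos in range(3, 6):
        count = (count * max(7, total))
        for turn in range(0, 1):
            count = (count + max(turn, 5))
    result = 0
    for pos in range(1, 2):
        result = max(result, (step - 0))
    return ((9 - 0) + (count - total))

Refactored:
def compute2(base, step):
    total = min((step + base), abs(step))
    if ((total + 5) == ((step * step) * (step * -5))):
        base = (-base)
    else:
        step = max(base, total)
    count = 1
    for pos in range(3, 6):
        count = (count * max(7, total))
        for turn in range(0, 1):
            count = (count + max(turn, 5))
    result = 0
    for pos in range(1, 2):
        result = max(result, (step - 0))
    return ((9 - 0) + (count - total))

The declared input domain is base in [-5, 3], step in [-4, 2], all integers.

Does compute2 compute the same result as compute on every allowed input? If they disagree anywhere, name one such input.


Side by side, the visible changes include: same computation, different form.
One worked example (base=-5, step=-1) — compute: total=-6, then (((step * step) * (step * -5)) == (total + 5)) is false, then step=-5, then count=1, then (pos=3), then count=7, then (turn=0), then count=12, then (pos=4), then count=84, then (turn=0), then count=89, then (pos=5), then count=623, then (turn=0), then count=628, then result=0, then (pos=1), then result=0, then returns 643; compute2: total=-6, then ((total + 5) == ((step * step) * (step * -5))) is false, then step=-5, then count=1, then (pos=3), then count=7, then (turn=0), then count=12, then (pos=4), then count=84, then (turn=0), then count=89, then (pos=5), then count=623, then (turn=0), then count=628, then result=0, then (pos=1), then result=0, then returns 643; agreement on 643.
Checked all 63 inputs in the declared domain: the outputs agree on every one.
verdict: equivalent


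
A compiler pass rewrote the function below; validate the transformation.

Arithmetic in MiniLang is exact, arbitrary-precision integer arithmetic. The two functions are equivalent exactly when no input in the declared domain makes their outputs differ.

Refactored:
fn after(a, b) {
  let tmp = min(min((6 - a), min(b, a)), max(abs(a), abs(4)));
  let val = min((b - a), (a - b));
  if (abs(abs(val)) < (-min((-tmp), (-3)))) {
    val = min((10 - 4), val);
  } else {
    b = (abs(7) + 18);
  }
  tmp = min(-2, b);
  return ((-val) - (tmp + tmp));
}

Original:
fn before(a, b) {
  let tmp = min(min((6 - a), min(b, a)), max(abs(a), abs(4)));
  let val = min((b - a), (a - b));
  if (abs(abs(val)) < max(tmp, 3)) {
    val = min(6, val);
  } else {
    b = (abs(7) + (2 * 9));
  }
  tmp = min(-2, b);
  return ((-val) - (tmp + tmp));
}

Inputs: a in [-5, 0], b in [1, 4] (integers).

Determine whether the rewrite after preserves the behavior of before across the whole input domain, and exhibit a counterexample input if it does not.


The two are interchangeable: constant usage differs; arithmetic usage differs; min/max/abs usage differs, and every declared input agrees.
Spot check at a=-3, b=1 — before: tmp = -3; val = -4; (abs(abs(val)) < max(tmp, 3)) -> false; b = 25; tmp = -2; return 8. after: tmp = -3; val = -4; (abs(abs(val)) < (-min((-tmp), (-3)))) -> false; b = 25; tmp = -2; return 8. Both give 8.
Across all 24 domain points the two functions coincide.
verdict: equivalent


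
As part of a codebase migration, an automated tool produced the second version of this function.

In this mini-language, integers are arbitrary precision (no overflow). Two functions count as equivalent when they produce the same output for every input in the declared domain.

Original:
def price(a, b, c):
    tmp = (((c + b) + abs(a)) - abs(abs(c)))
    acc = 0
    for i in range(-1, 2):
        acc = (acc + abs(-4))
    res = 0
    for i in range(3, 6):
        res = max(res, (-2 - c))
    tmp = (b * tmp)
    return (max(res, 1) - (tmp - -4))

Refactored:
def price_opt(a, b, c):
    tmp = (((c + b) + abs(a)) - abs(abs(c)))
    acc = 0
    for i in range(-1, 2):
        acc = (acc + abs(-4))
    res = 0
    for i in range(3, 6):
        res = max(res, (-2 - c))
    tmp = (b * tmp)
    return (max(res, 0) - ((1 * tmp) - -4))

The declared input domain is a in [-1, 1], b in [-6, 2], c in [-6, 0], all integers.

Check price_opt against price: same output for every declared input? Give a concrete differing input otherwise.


There is a counterexample at a=-1, b=-6, c=-2: -57 on one side, -58 on the other.
price: tmp becomes -9; next acc becomes 0; next at i=-1:; next acc becomes 4; next at i=0:; next acc becomes 8; next at i=1:; next acc becomes 12; next res becomes 0; next at i=3:; next res becomes 0; next at i=4:; next res becomes 0; next at i=5:; next res becomes 0; next tmp becomes 54; next final value -57
price_opt: tmp becomes -9; next acc becomes 0; next at i=-1:; next acc becomes 4; next at i=0:; next acc becomes 8; next at i=1:; next acc becomes 12; next res becomes 0; next at i=3:; next res becomes 0; next at i=4:; next res becomes 0; next at i=5:; next res becomes 0; next tmp becomes 54; next final value -58
verdict: not equivalent; witness: a=-1, b=-6, c=-2


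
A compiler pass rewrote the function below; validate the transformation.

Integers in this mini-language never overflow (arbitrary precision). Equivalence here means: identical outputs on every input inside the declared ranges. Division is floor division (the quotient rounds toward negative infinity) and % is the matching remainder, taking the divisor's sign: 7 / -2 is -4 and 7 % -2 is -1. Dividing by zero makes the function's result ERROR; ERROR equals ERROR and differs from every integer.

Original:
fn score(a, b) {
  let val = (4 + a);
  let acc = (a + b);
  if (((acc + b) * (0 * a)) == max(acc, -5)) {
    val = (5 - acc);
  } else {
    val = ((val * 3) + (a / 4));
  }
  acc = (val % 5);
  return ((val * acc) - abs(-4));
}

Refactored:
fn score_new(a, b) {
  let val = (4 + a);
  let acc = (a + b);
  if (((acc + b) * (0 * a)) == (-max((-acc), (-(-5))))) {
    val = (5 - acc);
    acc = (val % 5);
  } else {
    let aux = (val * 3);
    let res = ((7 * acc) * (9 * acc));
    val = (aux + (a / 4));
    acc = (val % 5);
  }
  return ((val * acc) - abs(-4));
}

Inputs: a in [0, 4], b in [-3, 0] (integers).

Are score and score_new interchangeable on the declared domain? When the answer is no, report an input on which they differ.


These are not equivalent — on a=0, b=0 the outputs split (-4 vs 20).
score: val := 4 | acc := 0 | (((acc + b) * (0 * a)) == max(acc, -5)): true | val := 5 | acc := 0 | result -4
score_new: val := 4 | acc := 0 | (((acc + b) * (0 * a)) == (-max((-acc), (-(-5))))): false | aux := 12 | res := 0 | val := 12 | acc := 2 | result 20
verdict: not equivalent; witness: a=0, b=0


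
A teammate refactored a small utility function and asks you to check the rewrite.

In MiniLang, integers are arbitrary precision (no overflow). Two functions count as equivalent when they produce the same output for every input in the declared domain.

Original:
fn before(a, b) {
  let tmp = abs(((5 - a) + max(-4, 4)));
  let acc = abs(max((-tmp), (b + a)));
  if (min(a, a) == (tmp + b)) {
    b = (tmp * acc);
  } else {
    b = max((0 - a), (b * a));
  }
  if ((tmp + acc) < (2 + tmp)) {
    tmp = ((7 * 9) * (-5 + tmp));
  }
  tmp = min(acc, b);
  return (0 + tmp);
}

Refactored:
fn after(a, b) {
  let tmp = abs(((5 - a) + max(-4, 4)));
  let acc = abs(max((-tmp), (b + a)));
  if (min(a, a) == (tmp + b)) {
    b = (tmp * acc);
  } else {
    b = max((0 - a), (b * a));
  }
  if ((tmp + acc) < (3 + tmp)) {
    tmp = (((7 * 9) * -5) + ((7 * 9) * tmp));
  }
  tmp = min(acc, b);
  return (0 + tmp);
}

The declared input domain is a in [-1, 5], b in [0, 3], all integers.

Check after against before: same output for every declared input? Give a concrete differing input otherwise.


The suspicious edit (`2` became `3`) never changes the result for any input inside the declared domain; all 28 inputs agree.
verdict: equivalent


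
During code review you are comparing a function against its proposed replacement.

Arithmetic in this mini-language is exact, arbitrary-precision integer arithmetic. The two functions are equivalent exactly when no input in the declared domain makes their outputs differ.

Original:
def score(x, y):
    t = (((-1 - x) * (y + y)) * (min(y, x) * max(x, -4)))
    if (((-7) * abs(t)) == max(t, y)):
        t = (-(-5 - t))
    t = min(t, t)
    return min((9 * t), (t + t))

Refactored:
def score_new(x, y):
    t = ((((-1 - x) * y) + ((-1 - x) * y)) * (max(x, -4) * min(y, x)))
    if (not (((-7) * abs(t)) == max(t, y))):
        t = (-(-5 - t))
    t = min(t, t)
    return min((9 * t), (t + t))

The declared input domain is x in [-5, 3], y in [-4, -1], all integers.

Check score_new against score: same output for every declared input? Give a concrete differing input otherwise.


Consider the input x=-5, y=-4.
score: t = -640; (((-7) * abs(t)) == max(t, y)) -> false; t = -640; return -5760
score_new: t = -640; (not (((-7) * abs(t)) == max(t, y))) -> true; t = -635; t = -635; return -5715
-5760 vs -5715 — the two versions disagree here.
verdict: not equivalent; witness: x=-5, y=-4


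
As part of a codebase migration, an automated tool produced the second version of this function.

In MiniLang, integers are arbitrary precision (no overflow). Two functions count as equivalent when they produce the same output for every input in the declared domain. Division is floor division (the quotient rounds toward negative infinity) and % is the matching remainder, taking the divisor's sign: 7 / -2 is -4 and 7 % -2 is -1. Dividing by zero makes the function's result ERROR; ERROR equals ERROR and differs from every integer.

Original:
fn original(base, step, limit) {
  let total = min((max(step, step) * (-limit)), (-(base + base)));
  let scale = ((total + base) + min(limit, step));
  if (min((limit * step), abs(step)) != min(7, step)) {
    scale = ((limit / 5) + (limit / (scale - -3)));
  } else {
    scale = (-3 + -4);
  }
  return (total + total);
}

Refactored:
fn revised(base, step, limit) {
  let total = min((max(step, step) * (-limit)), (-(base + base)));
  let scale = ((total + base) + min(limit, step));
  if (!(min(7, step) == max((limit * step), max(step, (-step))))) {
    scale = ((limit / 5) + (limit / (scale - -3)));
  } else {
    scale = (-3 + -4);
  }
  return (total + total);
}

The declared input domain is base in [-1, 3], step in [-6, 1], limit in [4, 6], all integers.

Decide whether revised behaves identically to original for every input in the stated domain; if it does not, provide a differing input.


Run the pair on base=0, step=1, limit=4.
original: total := -4 | scale := -3 | (min((limit * step), abs(step)) != min(7, step)): false | scale := -7 | result -8
revised: total := -4 | scale := -3 | (!(min(7, step) == max((limit * step), max(step, (-step))))): true | divide-by-zero, output ERROR
-8 against ERROR: the behavior changed.
verdict: not equivalent; witness: base=0, step=1, limit=4


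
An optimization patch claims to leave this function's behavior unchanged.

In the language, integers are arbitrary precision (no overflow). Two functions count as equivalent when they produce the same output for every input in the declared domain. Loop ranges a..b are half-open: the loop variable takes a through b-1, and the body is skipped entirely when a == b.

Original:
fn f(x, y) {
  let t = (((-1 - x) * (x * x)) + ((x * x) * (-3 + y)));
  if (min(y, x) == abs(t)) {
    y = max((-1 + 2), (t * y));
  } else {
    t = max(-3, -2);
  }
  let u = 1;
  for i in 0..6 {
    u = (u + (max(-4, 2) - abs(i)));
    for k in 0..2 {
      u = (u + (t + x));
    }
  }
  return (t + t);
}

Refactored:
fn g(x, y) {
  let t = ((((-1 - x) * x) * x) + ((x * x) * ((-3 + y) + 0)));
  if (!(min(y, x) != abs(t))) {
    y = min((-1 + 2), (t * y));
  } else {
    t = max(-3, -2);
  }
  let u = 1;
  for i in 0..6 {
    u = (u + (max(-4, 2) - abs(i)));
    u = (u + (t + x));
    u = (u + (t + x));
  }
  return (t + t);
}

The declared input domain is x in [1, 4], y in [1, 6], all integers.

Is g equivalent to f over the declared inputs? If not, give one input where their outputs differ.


The edit looks behavioral (`max((-1 + 2), (t * y))` became `min((-1 + 2), (t * y))`), but over these ranges it never changes the outcome.
As a probe, take x=2, y=2: f runs t := -16 | (min(y, x) == abs(t)): false | t := -2 | u := 1 | iter i=0: | u := 3 | iter k=0: | u := 3 | iter k=1: | u := 3 | iter i=1: | u := 4 | iter k=0: | u := 4 | iter k=1: | u := 4 | iter i=2: | u := 4 | iter k=0: | u := 4 | iter k=1: | u := 4 | iter i=3: | u := 3 | iter k=0: | u := 3 | iter k=1: | u := 3 | iter i=4: | u := 1 | iter k=0: | u := 1 | iter k=1: | u := 1 | iter i=5: | u := -2 | iter k=0: | u := -2 | iter k=1: | u := -2 | result -4; g runs t := -16 | (!(min(y, x) != abs(t))): false | t := -2 | u := 1 | iter i=0: | u := 3 | u := 3 | u := 3 | iter i=1: | u := 4 | u := 4 | u := 4 | iter i=2: | u := 4 | u := 4 | u := 4 | iter i=3: | u := 3 | u := 3 | u := 3 | iter i=4: | u := 1 | u := 1 | u := 1 | iter i=5: | u := -2 | u := -2 | u := -2 | result -4; both end at -4.
Checked all 24 inputs in the declared domain: the outputs agree on every one.
verdict: equivalent


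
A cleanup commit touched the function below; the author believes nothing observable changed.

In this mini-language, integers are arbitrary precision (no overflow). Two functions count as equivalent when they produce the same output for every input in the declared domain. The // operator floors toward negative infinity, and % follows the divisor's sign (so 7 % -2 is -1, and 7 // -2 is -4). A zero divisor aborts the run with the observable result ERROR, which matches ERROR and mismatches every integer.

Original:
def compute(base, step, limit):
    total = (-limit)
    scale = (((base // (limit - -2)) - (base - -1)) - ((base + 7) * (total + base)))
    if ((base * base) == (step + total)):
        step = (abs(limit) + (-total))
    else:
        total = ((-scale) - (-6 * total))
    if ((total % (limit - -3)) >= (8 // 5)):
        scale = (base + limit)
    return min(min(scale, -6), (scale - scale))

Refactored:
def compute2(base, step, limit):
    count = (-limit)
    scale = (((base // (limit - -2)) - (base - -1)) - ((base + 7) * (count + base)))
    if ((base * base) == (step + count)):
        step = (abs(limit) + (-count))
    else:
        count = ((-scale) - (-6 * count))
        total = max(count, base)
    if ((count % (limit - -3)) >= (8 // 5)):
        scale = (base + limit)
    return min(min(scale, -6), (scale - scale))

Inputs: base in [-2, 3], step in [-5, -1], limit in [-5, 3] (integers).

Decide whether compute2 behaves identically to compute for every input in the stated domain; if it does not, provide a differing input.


Equivalent — the differences include local variable names differ; min/max/abs usage differs; statement counts differ, yet no declared input distinguishes the two.
Spot check at base=-2, step=-1, limit=3 — compute: total=-3, then scale=25, then ((base * base) == (step + total)) is false, then total=-43, then ((total % (limit - -3)) >= (8 // 5)) is true, then scale=1, then returns -6. compute2: count=-3, then scale=25, then ((base * base) == (step + count)) is false, then count=-43, then total=-2, then ((count % (limit - -3)) >= (8 // 5)) is true, then scale=1, then returns -6. Both give -6.
Checked all 270 inputs in the declared domain: the outputs agree on every one.
verdict: equivalent


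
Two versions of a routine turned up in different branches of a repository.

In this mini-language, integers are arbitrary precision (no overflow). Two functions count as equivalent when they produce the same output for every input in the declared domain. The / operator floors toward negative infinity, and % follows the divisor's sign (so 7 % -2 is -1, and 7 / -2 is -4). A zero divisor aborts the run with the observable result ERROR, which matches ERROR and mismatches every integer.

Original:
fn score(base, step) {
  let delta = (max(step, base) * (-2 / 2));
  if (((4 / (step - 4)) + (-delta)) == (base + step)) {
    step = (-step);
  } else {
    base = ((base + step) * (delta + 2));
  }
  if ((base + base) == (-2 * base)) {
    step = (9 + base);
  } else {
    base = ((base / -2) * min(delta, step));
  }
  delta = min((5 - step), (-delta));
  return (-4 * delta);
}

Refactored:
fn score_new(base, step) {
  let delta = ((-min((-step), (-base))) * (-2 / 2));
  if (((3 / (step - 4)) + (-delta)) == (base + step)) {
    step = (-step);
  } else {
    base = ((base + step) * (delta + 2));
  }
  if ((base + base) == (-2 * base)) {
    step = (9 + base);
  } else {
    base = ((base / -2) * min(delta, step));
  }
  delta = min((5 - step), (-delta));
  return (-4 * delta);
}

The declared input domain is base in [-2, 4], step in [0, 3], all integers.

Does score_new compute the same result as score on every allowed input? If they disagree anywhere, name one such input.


The rewrite breaks on base=-1, step=1, where the results are 16 and -4.
score: delta := -1 | (((4 / (step - 4)) + (-delta)) == (base + step)): false | base := 0 | ((base + base) == (-2 * base)): true | step := 9 | delta := -4 | result 16
score_new: delta := -1 | (((3 / (step - 4)) + (-delta)) == (base + step)): true | step := -1 | ((base + base) == (-2 * base)): false | base := 0 | delta := 1 | result -4
verdict: not equivalent; witness: base=-1, step=1
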